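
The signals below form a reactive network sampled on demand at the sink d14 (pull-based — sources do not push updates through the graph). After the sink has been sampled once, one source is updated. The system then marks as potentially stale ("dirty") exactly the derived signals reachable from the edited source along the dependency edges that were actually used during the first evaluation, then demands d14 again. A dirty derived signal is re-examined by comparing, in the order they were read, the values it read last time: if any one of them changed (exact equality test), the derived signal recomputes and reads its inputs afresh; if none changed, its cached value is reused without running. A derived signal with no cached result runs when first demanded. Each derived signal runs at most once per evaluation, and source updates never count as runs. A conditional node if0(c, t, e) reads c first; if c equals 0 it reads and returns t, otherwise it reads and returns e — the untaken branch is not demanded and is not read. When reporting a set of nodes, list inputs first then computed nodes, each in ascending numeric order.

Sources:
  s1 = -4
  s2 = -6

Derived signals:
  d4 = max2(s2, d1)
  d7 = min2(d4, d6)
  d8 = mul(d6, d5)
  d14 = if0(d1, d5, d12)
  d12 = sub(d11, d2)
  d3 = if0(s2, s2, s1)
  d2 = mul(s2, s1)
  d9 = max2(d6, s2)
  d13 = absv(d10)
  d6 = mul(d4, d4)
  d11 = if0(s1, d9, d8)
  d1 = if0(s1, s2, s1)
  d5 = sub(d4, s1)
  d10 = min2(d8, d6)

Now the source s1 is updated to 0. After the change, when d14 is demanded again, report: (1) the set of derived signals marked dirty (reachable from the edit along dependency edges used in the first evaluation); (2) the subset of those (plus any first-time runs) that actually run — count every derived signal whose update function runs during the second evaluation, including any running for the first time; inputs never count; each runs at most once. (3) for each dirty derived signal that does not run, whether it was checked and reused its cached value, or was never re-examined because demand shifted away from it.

Initial pass — values computed on the first demand:
  d1 = if0(s1=-4 -> else branch s1) = -4
  d2 = mul(-6, -4) = 24
  d4 = max2(-6, -4) = -4
  d5 = sub(-4, -4) = 0
  d6 = mul(-4, -4) = 16
  d8 = mul(16, 0) = 0
  d11 = if0(s1=-4 -> else branch d8) = 0
  d12 = sub(0, 24) = -24
  d14 = if0(d1=-4 -> else branch d12) = -24

Second demand — change propagation:
  d1: re-runs because s1 -4->0; s1 -4->0; new result -6.
  d2: re-runs because s1 -4->0; new result 0.
  d4: re-runs because d1 -4->-6; new result -6.
  d5: dirty yet unreached — the second evaluation never asks for it.
  d6: re-runs because d4 -4->-6; d4 -4->-6; new result 36.
  d8: dirty yet unreached — the second evaluation never asks for it.
  d9: newly demanded (no cache) — executes and yields 36.
  d11: re-runs because s1 -4->0; new result 36.
  d12: re-runs because d11 0->36; d2 24->0; new result 36.
  d14: re-runs because d1 -4->-6; d12 -24->36; new result 36.

The important point: the flipped condition redirects demand; d5, d8 are left stale, never re-checked.

Dirty set: d1, d2, d4, d5, d6, d8, d11, d12, d14.
Run set: d1, d2, d4, d6, d9, d11, d12, d14 (8 run).
Left stale — demand moved off them: d5, d8.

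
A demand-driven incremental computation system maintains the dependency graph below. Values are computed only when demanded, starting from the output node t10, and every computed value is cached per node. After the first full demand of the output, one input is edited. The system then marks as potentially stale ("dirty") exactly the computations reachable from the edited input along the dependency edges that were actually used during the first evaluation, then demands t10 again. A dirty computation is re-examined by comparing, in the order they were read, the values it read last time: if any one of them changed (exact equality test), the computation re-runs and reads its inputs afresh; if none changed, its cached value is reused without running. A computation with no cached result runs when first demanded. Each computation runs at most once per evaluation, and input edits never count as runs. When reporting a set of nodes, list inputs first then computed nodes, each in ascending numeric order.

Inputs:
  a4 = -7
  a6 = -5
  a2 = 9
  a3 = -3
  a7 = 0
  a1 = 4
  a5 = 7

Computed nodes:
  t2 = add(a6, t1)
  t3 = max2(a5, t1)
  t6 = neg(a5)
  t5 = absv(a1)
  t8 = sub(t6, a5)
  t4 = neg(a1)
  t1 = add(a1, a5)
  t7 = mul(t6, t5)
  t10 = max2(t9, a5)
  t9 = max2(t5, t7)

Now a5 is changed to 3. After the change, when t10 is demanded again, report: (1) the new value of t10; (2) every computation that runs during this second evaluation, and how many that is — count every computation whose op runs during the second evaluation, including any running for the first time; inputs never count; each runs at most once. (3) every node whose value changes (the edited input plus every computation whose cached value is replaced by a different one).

First evaluation (everything demanded from the output):
  t5 = absv(4) = 4
  t6 = neg(7) = -7
  t7 = mul(-7, 4) = -28
  t9 = max2(4, -28) = 4
  t10 = max2(4, 7) = 7

Propagation after the edit:
  t6: runs — a5 7->3; result -3.
  t7: runs — t6 -7->-3; result -12.
  t9: runs — t7 -28->-12; result 4 (same value as before).
  t10: runs — a5 7->3; result 4.

New value of t10: 4.
Computations that run: t6, t7, t9, t10 — 4 in total.
Values that change: a5, t6, t7, t10.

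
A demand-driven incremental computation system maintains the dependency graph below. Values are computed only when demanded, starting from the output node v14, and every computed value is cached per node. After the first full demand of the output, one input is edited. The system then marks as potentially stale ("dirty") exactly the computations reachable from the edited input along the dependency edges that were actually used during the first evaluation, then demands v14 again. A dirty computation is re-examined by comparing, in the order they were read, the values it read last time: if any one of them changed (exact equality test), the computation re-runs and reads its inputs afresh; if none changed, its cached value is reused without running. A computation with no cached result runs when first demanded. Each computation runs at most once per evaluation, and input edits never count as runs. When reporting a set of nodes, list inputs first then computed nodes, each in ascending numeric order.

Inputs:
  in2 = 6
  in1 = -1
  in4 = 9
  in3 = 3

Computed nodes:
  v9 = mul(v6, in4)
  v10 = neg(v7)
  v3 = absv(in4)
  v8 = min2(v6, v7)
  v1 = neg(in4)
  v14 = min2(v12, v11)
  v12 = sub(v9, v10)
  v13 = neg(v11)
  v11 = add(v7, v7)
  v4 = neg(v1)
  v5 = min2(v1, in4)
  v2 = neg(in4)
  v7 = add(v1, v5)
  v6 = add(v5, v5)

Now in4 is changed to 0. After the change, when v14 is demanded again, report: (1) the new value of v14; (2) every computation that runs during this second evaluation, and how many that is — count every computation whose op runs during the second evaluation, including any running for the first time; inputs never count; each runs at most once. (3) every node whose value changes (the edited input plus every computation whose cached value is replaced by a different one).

First evaluation (everything demanded from the output):
  v1 = neg(9) = -9
  v5 = min2(-9, 9) = -9
  v6 = add(-9, -9) = -18
  v7 = add(-9, -9) = -18
  v9 = mul(-18, 9) = -162
  v10 = neg(-18) = 18
  v11 = add(-18, -18) = -36
  v12 = sub(-162, 18) = -180
  v14 = min2(-180, -36) = -180

Propagation after the edit:
  v1: runs — in4 9->0; result 0.
  v5: runs — v1 -9->0; in4 9->0; result 0.
  v6: runs — v5 -9->0; v5 -9->0; result 0.
  v7: runs — v1 -9->0; v5 -9->0; result 0.
  v9: runs — v6 -18->0; in4 9->0; result 0.
  v10: runs — v7 -18->0; result 0.
  v11: runs — v7 -18->0; v7 -18->0; result 0.
  v12: runs — v9 -162->0; v10 18->0; result 0.
  v14: runs — v12 -180->0; v11 -36->0; result 0.

New value of v14: 0.
Computations that run: v1, v5, v6, v7, v9, v10, v11, v12, v14 — 9 in total.
Values that change: in4, v1, v5, v6, v7, v9, v10, v11, v12, v14.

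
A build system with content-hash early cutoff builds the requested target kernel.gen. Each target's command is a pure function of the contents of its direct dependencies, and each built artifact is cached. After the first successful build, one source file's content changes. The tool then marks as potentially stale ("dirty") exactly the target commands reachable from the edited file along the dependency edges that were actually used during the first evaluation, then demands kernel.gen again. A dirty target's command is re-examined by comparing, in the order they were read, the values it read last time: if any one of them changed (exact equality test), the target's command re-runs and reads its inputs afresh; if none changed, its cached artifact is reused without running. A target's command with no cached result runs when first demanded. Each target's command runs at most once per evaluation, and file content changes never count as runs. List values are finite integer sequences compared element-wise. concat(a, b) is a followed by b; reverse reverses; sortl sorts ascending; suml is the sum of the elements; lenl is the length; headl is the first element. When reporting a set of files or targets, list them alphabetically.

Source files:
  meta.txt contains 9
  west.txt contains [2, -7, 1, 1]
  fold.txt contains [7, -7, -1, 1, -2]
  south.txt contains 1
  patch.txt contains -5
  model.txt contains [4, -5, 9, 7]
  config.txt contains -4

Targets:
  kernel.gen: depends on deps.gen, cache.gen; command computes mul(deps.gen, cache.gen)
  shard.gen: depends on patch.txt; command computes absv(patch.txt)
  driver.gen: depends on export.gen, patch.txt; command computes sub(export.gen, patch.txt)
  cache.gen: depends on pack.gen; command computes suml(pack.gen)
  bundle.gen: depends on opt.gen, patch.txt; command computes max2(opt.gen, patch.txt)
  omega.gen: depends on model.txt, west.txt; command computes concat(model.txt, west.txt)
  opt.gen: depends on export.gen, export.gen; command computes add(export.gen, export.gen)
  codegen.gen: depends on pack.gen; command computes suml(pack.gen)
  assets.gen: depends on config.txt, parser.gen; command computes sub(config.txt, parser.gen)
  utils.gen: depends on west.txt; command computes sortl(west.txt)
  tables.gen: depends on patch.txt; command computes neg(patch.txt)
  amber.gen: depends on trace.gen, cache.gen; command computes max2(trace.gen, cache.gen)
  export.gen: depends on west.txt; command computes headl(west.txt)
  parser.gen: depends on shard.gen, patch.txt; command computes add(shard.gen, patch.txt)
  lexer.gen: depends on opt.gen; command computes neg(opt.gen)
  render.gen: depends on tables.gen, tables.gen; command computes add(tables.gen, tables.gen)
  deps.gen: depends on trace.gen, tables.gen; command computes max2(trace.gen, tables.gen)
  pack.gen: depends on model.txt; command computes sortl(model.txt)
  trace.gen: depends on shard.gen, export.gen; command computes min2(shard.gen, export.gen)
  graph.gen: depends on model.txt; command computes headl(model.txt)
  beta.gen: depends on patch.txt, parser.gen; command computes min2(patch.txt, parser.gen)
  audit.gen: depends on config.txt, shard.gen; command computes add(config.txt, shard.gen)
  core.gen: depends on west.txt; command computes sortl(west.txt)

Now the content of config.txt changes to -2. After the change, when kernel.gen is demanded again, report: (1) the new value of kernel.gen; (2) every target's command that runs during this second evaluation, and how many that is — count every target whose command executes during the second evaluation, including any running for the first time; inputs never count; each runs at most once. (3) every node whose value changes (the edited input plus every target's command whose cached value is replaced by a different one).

First evaluation (everything demanded from the output):
  export.gen = headl([2, -7, 1, 1]) = 2
  pack.gen = sortl([4, -5, 9, 7]) = [-5, 4, 7, 9]
  cache.gen = suml([-5, 4, 7, 9]) = 15
  shard.gen = absv(-5) = 5
  tables.gen = neg(-5) = 5
  trace.gen = min2(5, 2) = 2
  deps.gen = max2(2, 5) = 5
  kernel.gen = mul(5, 15) = 75

Propagation after the edit:
  config.txt feeds no computation that the output demands — nothing is marked dirty and nothing runs.

Key observation: config.txt is never demanded by the output, so the edit triggers no recomputation at all.

New value of kernel.gen: 75.
Target commands that run: none — 0 in total.
Values that change: config.txt.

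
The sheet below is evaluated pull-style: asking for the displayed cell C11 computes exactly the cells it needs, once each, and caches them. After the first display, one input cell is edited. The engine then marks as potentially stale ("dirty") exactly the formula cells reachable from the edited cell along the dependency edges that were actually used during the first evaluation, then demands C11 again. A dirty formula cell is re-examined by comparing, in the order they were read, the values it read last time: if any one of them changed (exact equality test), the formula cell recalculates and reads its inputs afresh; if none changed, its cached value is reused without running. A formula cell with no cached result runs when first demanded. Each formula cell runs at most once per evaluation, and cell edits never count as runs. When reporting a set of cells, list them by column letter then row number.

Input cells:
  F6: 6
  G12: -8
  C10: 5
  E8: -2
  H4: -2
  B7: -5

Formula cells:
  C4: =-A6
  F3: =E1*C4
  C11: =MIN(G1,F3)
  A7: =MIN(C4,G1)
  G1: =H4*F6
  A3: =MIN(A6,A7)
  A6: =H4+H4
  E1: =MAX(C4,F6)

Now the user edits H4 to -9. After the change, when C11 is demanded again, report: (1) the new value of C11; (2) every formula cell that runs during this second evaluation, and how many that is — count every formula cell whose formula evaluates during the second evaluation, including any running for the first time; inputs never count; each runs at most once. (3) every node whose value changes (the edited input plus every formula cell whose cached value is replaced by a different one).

Demanding C11 again yields -54.
6 formula cells run: A6, C4, C11, E1, F3, G1.
The nodes whose values change: A6, C4, C11, E1, F3, G1, H4.

First demand of the output computes:
  A6 = -2 + -2 = -4
  C4 = -(-4) = 4
  E1 = MAX(4, 6) = 6
  F3 = 6 * 4 = 24
  G1 = -2 * 6 = -12
  C11 = MIN(-12, 24) = -12

After the edit, cleaning proceeds:
  A6: a read changed (H4 -2->-9; H4 -2->-9) — executes, giving -18.
  C4: a read changed (A6 -4->-18) — executes, giving 18.
  E1: a read changed (C4 4->18) — executes, giving 18.
  F3: a read changed (E1 6->18; C4 4->18) — executes, giving 324.
  G1: a read changed (H4 -2->-9) — executes, giving -54.
  C11: a read changed (G1 -12->-54; F3 24->324) — executes, giving -54.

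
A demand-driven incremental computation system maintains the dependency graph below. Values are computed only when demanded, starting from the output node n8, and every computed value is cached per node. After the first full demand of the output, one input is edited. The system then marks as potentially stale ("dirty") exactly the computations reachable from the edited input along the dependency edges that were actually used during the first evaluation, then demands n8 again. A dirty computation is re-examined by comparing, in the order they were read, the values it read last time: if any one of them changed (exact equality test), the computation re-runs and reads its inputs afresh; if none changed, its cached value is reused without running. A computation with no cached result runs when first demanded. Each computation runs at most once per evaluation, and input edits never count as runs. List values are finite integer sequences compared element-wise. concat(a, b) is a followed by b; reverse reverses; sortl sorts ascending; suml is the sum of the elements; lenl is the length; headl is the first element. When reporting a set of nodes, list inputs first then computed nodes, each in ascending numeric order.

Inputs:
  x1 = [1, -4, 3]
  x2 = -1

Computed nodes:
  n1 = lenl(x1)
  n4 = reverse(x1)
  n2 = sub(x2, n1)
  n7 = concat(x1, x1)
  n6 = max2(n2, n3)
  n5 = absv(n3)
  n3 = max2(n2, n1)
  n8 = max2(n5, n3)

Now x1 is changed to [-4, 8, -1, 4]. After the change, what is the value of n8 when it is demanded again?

First evaluation (everything demanded from the output):
  n1 = lenl([1, -4, 3]) = 3
  n2 = sub(-1, 3) = -4
  n3 = max2(-4, 3) = 3
  n5 = absv(3) = 3
  n8 = max2(3, 3) = 3

Propagation after the edit:
  n1: runs — x1 [1, -4, 3]->[-4, 8, -1, 4]; result 4.
  n2: runs — n1 3->4; result -5.
  n3: runs — n2 -4->-5; n1 3->4; result 4.
  n5: runs — n3 3->4; result 4.
  n8: runs — n5 3->4; n3 3->4; result 4.

New value of n8: 4.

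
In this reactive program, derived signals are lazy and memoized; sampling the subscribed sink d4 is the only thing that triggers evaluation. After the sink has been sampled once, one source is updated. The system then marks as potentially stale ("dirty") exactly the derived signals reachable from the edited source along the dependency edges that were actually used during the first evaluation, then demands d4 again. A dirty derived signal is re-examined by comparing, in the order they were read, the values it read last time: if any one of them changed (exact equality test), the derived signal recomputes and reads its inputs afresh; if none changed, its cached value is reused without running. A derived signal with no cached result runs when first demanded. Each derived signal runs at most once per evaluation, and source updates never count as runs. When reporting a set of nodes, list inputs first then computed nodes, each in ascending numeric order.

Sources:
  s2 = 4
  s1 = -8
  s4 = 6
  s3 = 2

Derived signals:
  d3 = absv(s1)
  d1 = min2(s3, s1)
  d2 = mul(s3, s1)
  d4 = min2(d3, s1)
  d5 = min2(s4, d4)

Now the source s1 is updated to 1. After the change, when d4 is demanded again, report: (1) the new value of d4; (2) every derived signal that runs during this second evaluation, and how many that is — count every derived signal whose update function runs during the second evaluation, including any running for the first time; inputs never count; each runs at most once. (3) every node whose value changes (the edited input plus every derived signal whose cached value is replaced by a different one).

Demanding d4 again yields 1.
2 derived signals run: d3, d4.
The nodes whose values change: s1, d3, d4.

First demand of the output computes:
  d3 = absv(-8) = 8
  d4 = min2(8, -8) = -8

After the edit, cleaning proceeds:
  d3: a read changed (s1 -8->1) — executes, giving 1.
  d4: a read changed (d3 8->1; s1 -8->1) — executes, giving 1.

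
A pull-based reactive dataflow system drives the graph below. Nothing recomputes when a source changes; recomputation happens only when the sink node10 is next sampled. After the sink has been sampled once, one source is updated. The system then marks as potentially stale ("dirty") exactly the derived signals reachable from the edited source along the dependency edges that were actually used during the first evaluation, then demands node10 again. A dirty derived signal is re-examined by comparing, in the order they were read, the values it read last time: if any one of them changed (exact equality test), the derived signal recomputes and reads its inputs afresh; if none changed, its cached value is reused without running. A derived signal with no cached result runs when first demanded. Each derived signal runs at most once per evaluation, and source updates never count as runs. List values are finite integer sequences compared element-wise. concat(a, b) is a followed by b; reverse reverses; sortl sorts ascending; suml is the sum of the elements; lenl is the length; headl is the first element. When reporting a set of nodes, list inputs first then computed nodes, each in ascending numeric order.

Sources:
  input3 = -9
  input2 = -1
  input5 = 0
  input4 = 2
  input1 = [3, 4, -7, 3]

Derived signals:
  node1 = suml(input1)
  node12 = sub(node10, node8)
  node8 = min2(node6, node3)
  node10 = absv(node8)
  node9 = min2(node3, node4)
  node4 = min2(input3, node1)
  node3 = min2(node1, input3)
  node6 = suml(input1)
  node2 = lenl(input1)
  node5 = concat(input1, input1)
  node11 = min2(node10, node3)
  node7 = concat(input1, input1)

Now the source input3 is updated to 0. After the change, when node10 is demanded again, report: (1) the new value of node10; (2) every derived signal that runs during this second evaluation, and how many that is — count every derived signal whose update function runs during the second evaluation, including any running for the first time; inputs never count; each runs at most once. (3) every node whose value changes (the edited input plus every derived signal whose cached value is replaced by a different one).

New value of node10: 0.
Derived signals that run: node3, node8, node10 — 3 in total.
Values that change: input3, node3, node8, node10.

First evaluation (everything demanded from the output):
  node1 = suml([3, 4, -7, 3]) = 3
  node3 = min2(3, -9) = -9
  node6 = suml([3, 4, -7, 3]) = 3
  node8 = min2(3, -9) = -9
  node10 = absv(-9) = 9

Propagation after the edit:
  node3: runs — input3 -9->0; result 0.
  node8: runs — node3 -9->0; result 0.
  node10: runs — node8 -9->0; result 0.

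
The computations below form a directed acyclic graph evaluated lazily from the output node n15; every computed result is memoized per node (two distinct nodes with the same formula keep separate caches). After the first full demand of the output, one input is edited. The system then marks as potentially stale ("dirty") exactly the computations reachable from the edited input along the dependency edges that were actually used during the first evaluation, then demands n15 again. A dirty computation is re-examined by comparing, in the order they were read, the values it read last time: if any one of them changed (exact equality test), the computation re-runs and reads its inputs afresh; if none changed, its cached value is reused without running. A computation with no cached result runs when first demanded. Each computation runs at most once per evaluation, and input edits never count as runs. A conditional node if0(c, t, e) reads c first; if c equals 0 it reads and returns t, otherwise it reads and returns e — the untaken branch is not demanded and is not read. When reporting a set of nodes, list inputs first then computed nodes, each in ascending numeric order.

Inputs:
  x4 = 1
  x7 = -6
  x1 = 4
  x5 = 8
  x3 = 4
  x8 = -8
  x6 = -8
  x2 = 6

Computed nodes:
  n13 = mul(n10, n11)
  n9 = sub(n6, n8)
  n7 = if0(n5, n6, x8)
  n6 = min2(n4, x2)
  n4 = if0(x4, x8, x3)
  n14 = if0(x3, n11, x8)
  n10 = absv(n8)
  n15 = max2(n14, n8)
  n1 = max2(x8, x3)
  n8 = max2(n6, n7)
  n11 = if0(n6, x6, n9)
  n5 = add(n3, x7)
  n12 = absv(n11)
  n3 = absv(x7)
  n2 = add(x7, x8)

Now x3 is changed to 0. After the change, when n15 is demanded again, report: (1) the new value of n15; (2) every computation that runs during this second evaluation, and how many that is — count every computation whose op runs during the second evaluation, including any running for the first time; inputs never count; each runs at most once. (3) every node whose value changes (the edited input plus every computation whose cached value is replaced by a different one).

First demand of the output computes:
  n3 = absv(-6) = 6
  n4 = if0(x4=1 -> else branch x3) = 4
  n5 = add(6, -6) = 0
  n6 = min2(4, 6) = 4
  n7 = if0(n5=0 -> then branch n6) = 4
  n8 = max2(4, 4) = 4
  n14 = if0(x3=4 -> else branch x8) = -8
  n15 = max2(-8, 4) = 4

After the edit, cleaning proceeds:
  n4: a read changed (x3 4->0) — executes, giving 0.
  n6: a read changed (n4 4->0) — executes, giving 0.
  n7: a read changed (n6 4->0) — executes, giving 0.
  n8: a read changed (n6 4->0; n7 4->0) — executes, giving 0.
  n11: had never run; runs now, result -8.
  n14: a read changed (x3 4->0) — executes, giving -8 — identical to its old value.
  n15: a read changed (n8 4->0) — executes, giving 0.

Note the branch switch — n11 had no cache and runs now for the first time.

Demanding n15 again yields 0.
7 computations run: n4, n6, n7, n8, n11, n14, n15.
The nodes whose values change: x3, n4, n6, n7, n8, n15.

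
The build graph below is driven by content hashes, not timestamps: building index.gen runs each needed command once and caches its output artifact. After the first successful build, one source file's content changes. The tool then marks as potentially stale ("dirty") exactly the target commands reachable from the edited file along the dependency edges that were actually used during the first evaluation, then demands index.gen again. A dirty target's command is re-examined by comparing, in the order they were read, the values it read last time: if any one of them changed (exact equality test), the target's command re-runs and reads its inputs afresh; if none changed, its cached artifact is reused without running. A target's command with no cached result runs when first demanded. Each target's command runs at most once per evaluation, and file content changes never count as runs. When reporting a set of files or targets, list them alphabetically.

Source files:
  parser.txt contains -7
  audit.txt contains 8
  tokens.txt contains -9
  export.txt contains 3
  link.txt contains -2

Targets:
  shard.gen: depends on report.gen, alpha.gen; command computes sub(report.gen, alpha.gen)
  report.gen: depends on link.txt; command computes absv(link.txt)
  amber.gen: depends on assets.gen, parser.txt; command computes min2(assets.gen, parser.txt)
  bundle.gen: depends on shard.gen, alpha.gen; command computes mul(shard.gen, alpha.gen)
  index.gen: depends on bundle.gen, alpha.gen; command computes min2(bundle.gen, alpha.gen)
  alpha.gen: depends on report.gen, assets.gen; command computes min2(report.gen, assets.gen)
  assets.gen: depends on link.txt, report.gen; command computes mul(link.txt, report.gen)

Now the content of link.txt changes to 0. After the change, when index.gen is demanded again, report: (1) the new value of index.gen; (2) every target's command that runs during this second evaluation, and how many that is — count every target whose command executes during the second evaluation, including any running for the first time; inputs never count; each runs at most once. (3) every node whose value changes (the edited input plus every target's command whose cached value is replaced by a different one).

index.gen now evaluates to 0.
Run set: alpha.gen, assets.gen, bundle.gen, index.gen, report.gen, shard.gen (6 run).
Changed values: alpha.gen, assets.gen, bundle.gen, index.gen, link.txt, report.gen, shard.gen.

Initial pass — values computed on the first demand:
  report.gen = absv(-2) = 2
  assets.gen = mul(-2, 2) = -4
  alpha.gen = min2(2, -4) = -4
  shard.gen = sub(2, -4) = 6
  bundle.gen = mul(6, -4) = -24
  index.gen = min2(-24, -4) = -24

Second demand — change propagation:
  report.gen: re-runs because link.txt -2->0; new result 0.
  assets.gen: re-runs because link.txt -2->0; report.gen 2->0; new result 0.
  alpha.gen: re-runs because report.gen 2->0; assets.gen -4->0; new result 0.
  shard.gen: re-runs because report.gen 2->0; alpha.gen -4->0; new result 0.
  bundle.gen: re-runs because shard.gen 6->0; alpha.gen -4->0; new result 0.
  index.gen: re-runs because bundle.gen -24->0; alpha.gen -4->0; new result 0.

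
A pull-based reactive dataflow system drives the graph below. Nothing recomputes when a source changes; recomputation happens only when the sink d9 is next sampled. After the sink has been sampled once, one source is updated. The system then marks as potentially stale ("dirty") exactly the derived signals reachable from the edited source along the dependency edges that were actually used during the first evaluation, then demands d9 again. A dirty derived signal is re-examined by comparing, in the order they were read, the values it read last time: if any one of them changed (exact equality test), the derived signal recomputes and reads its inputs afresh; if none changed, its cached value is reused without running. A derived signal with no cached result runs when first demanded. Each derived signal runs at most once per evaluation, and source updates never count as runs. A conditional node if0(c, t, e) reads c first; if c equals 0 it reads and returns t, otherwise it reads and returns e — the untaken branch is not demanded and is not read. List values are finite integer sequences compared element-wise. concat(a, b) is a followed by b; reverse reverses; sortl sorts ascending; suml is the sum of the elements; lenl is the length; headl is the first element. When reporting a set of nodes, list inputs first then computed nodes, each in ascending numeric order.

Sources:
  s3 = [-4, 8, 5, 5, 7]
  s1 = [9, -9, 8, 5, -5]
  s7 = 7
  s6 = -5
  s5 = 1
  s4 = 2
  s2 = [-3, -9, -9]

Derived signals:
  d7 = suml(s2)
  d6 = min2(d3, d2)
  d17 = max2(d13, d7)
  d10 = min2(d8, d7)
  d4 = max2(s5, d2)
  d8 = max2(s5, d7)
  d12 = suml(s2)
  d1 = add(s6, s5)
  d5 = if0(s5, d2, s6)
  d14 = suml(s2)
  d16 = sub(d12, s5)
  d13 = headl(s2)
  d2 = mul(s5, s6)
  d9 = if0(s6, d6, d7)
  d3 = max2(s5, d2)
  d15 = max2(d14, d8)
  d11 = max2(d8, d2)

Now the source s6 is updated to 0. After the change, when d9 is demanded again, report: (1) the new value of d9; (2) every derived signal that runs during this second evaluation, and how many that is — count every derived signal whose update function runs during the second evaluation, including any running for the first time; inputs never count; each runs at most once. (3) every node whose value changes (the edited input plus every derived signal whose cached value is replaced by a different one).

New value of d9: 0.
Derived signals that run: d2, d3, d6, d9 — 4 in total.
Values that change: s6, d9.
Key observation: a condition flipped, so demand reaches new nodes — d2, d3, d6 run for the first time.

First evaluation (everything demanded from the output):
  d7 = suml([-3, -9, -9]) = -21
  d9 = if0(s6=-5 -> else branch d7) = -21

Propagation after the edit:
  d2: demanded for the first time — runs, produces 0.
  d3: demanded for the first time — runs, produces 1.
  d6: demanded for the first time — runs, produces 0.
  d9: runs — s6 -5->0; result 0.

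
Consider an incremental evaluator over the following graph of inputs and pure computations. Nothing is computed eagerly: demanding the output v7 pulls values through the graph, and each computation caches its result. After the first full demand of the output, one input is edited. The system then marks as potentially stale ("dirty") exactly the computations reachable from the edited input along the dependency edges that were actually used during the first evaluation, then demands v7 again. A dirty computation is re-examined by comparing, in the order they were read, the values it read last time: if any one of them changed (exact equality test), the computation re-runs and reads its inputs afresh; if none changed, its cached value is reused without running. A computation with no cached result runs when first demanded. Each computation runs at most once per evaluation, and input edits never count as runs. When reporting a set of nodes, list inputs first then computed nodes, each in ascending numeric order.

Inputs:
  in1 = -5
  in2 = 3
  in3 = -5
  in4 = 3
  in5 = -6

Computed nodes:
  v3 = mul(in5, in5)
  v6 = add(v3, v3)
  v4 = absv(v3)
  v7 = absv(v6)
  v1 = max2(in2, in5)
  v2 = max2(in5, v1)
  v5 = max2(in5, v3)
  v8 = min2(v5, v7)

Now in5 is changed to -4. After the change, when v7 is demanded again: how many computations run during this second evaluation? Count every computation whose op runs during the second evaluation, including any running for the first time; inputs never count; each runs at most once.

Initial pass — values computed on the first demand:
  v3 = mul(-6, -6) = 36
  v6 = add(36, 36) = 72
  v7 = absv(72) = 72

Second demand — change propagation:
  v3: re-runs because in5 -6->-4; in5 -6->-4; new result 16.
  v6: re-runs because v3 36->16; v3 36->16; new result 32.
  v7: re-runs because v6 72->32; new result 32.

Run set: v3, v6, v7 (3 run).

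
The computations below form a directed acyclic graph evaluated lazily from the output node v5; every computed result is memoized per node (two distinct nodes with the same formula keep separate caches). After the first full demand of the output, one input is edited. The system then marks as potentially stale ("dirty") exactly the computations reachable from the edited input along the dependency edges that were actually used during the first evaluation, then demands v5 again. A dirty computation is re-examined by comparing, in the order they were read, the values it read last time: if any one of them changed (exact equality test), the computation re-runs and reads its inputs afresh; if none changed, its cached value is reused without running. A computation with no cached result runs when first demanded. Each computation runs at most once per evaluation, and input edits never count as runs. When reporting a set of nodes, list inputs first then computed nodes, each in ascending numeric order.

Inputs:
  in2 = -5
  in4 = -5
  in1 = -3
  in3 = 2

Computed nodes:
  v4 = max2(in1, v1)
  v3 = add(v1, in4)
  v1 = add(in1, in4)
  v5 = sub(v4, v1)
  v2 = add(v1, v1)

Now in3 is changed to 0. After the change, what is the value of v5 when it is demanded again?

Demanding v5 again yields 5.
Note the shortcut — nothing in the graph depends on in3 at all, so no recomputation happens.

First demand of the output computes:
  v1 = add(-3, -5) = -8
  v4 = max2(-3, -8) = -3
  v5 = sub(-3, -8) = 5

After the edit, cleaning proceeds:
  no node depends on in3 at all; the second demand re-runs nothing.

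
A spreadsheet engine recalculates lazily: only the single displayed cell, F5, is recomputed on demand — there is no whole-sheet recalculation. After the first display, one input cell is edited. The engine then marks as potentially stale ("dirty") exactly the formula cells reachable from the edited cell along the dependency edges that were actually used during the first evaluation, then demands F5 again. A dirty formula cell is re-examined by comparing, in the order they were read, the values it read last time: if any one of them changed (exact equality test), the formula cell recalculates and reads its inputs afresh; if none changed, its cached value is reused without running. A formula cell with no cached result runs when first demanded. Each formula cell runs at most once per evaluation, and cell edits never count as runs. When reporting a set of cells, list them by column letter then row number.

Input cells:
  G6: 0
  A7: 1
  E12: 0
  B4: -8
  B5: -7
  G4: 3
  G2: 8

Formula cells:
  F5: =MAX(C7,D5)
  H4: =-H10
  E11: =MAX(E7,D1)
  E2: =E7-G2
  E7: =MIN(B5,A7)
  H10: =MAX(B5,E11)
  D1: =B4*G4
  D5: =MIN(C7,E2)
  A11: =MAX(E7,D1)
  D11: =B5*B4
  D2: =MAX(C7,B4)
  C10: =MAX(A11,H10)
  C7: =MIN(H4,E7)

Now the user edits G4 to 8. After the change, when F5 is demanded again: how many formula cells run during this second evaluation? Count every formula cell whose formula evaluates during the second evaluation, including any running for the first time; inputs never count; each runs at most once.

First evaluation (everything demanded from the output):
  D1 = -8 * 3 = -24
  E7 = MIN(-7, 1) = -7
  E2 = -7 - 8 = -15
  E11 = MAX(-7, -24) = -7
  H10 = MAX(-7, -7) = -7
  H4 = -(-7) = 7
  C7 = MIN(7, -7) = -7
  D5 = MIN(-7, -15) = -15
  F5 = MAX(-7, -15) = -7

Propagation after the edit:
  D1: runs — G4 3->8; result -64.
  E11: runs — D1 -24->-64; result -7 (same value as before).
  H10: checked — values it read are unchanged (B5 unchanged, E11 unchanged); reused cached -7 without running.
  H4: checked — values it read are unchanged (H10 unchanged); reused cached 7 without running.
  C7: checked — values it read are unchanged (H4 unchanged, E7 unchanged); reused cached -7 without running.
  D5: checked — values it read are unchanged (C7 unchanged, E2 unchanged); reused cached -15 without running.
  F5: checked — values it read are unchanged (C7 unchanged, D5 unchanged); reused cached -7 without running.

Key observation: the change is absorbed at E11 — it re-runs but produces the same value, and the output's value is unchanged.

Formula cells that run: D1, E11 — 2 in total.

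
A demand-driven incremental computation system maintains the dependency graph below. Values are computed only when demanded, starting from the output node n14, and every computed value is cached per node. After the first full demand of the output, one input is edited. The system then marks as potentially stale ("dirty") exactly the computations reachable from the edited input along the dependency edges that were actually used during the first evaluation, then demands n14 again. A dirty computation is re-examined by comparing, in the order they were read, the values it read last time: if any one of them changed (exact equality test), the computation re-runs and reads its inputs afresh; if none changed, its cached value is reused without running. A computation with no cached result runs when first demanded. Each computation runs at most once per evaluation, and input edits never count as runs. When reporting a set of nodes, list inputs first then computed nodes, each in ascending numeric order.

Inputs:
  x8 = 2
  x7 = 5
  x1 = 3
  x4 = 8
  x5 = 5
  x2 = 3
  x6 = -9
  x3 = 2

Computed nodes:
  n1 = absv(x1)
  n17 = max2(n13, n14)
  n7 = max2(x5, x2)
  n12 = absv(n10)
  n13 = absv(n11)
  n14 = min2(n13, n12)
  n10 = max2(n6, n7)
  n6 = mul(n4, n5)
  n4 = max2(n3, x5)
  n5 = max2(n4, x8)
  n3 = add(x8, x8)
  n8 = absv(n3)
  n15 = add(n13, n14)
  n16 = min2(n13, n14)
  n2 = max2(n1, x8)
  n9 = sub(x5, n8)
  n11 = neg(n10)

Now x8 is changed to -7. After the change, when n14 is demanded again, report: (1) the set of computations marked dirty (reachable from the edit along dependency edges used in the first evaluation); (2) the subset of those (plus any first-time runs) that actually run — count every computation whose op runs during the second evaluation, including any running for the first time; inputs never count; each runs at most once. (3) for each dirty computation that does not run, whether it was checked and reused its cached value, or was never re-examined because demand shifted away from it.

Marked dirty: n3, n4, n5, n6, n10, n11, n12, n13, n14.
Computations that run: n3, n4, n5 — 3 in total.
Checked but reused from cache: n6, n10, n11, n12, n13, n14.
Key observation: the cutoff stops propagation at n6 — its inputs' values are unchanged, so it reuses its cache.

First evaluation (everything demanded from the output):
  n3 = add(2, 2) = 4
  n4 = max2(4, 5) = 5
  n5 = max2(5, 2) = 5
  n6 = mul(5, 5) = 25
  n7 = max2(5, 3) = 5
  n10 = max2(25, 5) = 25
  n11 = neg(25) = -25
  n12 = absv(25) = 25
  n13 = absv(-25) = 25
  n14 = min2(25, 25) = 25

Propagation after the edit:
  n3: runs — x8 2->-7; x8 2->-7; result -14.
  n4: runs — n3 4->-14; result 5 (same value as before).
  n5: runs — x8 2->-7; result 5 (same value as before).
  n6: checked — values it read are unchanged (n4 unchanged, n5 unchanged); reused cached 25 without running.
  n10: checked — values it read are unchanged (n6 unchanged, n7 unchanged); reused cached 25 without running.
  n11: checked — values it read are unchanged (n10 unchanged); reused cached -25 without running.
  n12: checked — values it read are unchanged (n10 unchanged); reused cached 25 without running.
  n13: checked — values it read are unchanged (n11 unchanged); reused cached 25 without running.
  n14: checked — values it read are unchanged (n13 unchanged, n12 unchanged); reused cached 25 without running.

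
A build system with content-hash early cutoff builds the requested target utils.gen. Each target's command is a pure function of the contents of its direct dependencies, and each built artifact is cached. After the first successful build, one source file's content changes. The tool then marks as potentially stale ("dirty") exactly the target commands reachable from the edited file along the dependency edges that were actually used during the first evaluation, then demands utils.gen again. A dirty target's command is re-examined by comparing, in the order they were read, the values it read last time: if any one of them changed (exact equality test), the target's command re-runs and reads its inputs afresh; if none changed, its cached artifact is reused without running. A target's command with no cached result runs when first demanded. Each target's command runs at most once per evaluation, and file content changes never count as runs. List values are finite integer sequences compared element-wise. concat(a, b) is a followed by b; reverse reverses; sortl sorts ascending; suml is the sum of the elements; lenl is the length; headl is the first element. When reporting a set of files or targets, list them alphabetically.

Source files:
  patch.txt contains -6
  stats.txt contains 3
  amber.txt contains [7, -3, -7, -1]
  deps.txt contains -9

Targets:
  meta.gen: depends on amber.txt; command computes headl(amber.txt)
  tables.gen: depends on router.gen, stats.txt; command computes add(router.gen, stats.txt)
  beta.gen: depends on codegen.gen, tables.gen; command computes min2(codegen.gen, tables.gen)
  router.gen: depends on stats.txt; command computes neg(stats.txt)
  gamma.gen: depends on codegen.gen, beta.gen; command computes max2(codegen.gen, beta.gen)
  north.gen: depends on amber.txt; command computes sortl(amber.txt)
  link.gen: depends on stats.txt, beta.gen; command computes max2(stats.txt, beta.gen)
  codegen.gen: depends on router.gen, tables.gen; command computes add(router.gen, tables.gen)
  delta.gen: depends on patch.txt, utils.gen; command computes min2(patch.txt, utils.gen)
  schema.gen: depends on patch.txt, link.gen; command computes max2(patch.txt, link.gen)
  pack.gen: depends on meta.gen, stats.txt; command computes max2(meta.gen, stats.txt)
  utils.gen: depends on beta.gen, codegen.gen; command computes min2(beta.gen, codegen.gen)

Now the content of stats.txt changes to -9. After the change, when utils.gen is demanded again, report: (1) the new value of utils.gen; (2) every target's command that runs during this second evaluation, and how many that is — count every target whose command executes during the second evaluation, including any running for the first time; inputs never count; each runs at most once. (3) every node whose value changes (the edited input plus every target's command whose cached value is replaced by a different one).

First evaluation (everything demanded from the output):
  router.gen = neg(3) = -3
  tables.gen = add(-3, 3) = 0
  codegen.gen = add(-3, 0) = -3
  beta.gen = min2(-3, 0) = -3
  utils.gen = min2(-3, -3) = -3

Propagation after the edit:
  router.gen: runs — stats.txt 3->-9; result 9.
  tables.gen: runs — router.gen -3->9; stats.txt 3->-9; result 0 (same value as before).
  codegen.gen: runs — router.gen -3->9; result 9.
  beta.gen: runs — codegen.gen -3->9; result 0.
  utils.gen: runs — beta.gen -3->0; codegen.gen -3->9; result 0.

New value of utils.gen: 0.
Target commands that run: beta.gen, codegen.gen, router.gen, tables.gen, utils.gen — 5 in total.
Values that change: beta.gen, codegen.gen, router.gen, stats.txt, utils.gen.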